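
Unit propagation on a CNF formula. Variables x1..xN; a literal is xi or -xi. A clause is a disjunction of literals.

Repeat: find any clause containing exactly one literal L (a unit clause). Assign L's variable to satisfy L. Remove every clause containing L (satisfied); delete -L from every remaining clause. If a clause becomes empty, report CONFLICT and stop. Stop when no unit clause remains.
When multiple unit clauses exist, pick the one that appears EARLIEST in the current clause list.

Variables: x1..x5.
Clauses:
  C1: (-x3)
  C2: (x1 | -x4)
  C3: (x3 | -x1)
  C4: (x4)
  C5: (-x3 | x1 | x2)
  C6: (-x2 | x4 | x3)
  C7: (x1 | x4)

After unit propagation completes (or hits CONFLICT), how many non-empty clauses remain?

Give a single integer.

unit clause [-3] forces x3=F; simplify:
  drop 3 from [3, -1] -> [-1]
  drop 3 from [-2, 4, 3] -> [-2, 4]
  satisfied 2 clause(s); 5 remain; assigned so far: [3]
unit clause [-1] forces x1=F; simplify:
  drop 1 from [1, -4] -> [-4]
  drop 1 from [1, 4] -> [4]
  satisfied 1 clause(s); 4 remain; assigned so far: [1, 3]
unit clause [-4] forces x4=F; simplify:
  drop 4 from [4] -> [] (empty!)
  drop 4 from [-2, 4] -> [-2]
  drop 4 from [4] -> [] (empty!)
  satisfied 1 clause(s); 3 remain; assigned so far: [1, 3, 4]
CONFLICT (empty clause)

Answer: 1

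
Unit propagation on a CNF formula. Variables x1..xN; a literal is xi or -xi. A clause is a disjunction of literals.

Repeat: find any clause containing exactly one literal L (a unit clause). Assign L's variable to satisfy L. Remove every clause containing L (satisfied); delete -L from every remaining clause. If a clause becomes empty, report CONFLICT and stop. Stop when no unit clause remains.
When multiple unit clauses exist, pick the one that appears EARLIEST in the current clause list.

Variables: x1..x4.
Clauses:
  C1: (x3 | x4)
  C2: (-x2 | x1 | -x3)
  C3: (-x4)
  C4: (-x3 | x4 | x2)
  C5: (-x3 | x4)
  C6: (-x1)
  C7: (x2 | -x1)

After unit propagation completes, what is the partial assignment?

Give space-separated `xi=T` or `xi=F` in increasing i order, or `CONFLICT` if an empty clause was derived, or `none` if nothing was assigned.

unit clause [-4] forces x4=F; simplify:
  drop 4 from [3, 4] -> [3]
  drop 4 from [-3, 4, 2] -> [-3, 2]
  drop 4 from [-3, 4] -> [-3]
  satisfied 1 clause(s); 6 remain; assigned so far: [4]
unit clause [3] forces x3=T; simplify:
  drop -3 from [-2, 1, -3] -> [-2, 1]
  drop -3 from [-3, 2] -> [2]
  drop -3 from [-3] -> [] (empty!)
  satisfied 1 clause(s); 5 remain; assigned so far: [3, 4]
CONFLICT (empty clause)

Answer: CONFLICT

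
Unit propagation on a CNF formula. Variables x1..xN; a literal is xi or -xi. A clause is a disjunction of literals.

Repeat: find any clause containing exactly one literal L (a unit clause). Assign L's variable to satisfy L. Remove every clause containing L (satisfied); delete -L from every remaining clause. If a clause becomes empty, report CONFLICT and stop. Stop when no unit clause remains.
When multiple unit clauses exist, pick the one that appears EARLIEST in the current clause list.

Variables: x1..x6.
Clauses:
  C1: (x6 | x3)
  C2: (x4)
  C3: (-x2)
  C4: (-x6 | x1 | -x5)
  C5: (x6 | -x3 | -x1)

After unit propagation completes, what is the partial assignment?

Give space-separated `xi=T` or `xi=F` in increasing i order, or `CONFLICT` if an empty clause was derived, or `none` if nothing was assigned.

unit clause [4] forces x4=T; simplify:
  satisfied 1 clause(s); 4 remain; assigned so far: [4]
unit clause [-2] forces x2=F; simplify:
  satisfied 1 clause(s); 3 remain; assigned so far: [2, 4]

Answer: x2=F x4=T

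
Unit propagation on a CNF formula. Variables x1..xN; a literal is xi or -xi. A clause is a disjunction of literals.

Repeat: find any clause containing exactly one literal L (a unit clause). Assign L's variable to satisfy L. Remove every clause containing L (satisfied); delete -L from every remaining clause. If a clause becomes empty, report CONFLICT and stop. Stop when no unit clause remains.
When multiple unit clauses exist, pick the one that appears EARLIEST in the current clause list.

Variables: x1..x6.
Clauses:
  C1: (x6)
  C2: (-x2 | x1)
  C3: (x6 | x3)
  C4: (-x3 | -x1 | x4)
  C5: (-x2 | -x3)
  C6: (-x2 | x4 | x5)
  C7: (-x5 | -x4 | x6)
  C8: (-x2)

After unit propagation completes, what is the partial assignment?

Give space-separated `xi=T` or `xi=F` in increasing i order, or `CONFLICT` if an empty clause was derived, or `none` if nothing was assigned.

Answer: x2=F x6=T

Derivation:
unit clause [6] forces x6=T; simplify:
  satisfied 3 clause(s); 5 remain; assigned so far: [6]
unit clause [-2] forces x2=F; simplify:
  satisfied 4 clause(s); 1 remain; assigned so far: [2, 6]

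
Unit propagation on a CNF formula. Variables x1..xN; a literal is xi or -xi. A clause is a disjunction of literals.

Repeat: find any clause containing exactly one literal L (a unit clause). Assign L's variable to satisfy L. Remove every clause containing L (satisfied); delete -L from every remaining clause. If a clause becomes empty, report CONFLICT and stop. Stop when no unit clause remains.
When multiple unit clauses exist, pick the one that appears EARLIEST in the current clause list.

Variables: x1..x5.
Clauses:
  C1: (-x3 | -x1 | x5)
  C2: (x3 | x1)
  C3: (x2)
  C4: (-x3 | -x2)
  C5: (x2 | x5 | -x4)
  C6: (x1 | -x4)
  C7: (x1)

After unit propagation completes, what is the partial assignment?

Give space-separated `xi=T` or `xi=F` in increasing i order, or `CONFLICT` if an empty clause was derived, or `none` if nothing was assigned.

Answer: x1=T x2=T x3=F

Derivation:
unit clause [2] forces x2=T; simplify:
  drop -2 from [-3, -2] -> [-3]
  satisfied 2 clause(s); 5 remain; assigned so far: [2]
unit clause [-3] forces x3=F; simplify:
  drop 3 from [3, 1] -> [1]
  satisfied 2 clause(s); 3 remain; assigned so far: [2, 3]
unit clause [1] forces x1=T; simplify:
  satisfied 3 clause(s); 0 remain; assigned so far: [1, 2, 3]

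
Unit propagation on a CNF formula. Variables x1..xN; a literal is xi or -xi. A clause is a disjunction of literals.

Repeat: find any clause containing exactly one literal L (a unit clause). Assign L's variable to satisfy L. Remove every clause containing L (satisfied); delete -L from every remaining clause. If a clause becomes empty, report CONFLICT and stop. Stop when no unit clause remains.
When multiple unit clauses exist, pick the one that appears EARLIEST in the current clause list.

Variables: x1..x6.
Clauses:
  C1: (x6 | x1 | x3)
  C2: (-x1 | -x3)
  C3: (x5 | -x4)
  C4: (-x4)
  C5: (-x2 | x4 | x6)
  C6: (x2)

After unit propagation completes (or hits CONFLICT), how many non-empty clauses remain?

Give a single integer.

Answer: 1

Derivation:
unit clause [-4] forces x4=F; simplify:
  drop 4 from [-2, 4, 6] -> [-2, 6]
  satisfied 2 clause(s); 4 remain; assigned so far: [4]
unit clause [2] forces x2=T; simplify:
  drop -2 from [-2, 6] -> [6]
  satisfied 1 clause(s); 3 remain; assigned so far: [2, 4]
unit clause [6] forces x6=T; simplify:
  satisfied 2 clause(s); 1 remain; assigned so far: [2, 4, 6]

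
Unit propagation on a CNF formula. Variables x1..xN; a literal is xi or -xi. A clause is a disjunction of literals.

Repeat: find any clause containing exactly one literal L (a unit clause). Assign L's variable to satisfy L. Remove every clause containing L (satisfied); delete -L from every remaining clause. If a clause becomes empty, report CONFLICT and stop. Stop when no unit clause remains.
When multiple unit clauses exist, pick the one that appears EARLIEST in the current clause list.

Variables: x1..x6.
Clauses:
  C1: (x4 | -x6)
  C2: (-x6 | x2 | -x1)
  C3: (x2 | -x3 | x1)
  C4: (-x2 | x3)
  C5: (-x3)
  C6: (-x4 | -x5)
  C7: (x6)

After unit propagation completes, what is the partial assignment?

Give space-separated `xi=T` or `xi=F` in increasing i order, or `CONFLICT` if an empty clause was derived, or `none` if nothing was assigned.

unit clause [-3] forces x3=F; simplify:
  drop 3 from [-2, 3] -> [-2]
  satisfied 2 clause(s); 5 remain; assigned so far: [3]
unit clause [-2] forces x2=F; simplify:
  drop 2 from [-6, 2, -1] -> [-6, -1]
  satisfied 1 clause(s); 4 remain; assigned so far: [2, 3]
unit clause [6] forces x6=T; simplify:
  drop -6 from [4, -6] -> [4]
  drop -6 from [-6, -1] -> [-1]
  satisfied 1 clause(s); 3 remain; assigned so far: [2, 3, 6]
unit clause [4] forces x4=T; simplify:
  drop -4 from [-4, -5] -> [-5]
  satisfied 1 clause(s); 2 remain; assigned so far: [2, 3, 4, 6]
unit clause [-1] forces x1=F; simplify:
  satisfied 1 clause(s); 1 remain; assigned so far: [1, 2, 3, 4, 6]
unit clause [-5] forces x5=F; simplify:
  satisfied 1 clause(s); 0 remain; assigned so far: [1, 2, 3, 4, 5, 6]

Answer: x1=F x2=F x3=F x4=T x5=F x6=T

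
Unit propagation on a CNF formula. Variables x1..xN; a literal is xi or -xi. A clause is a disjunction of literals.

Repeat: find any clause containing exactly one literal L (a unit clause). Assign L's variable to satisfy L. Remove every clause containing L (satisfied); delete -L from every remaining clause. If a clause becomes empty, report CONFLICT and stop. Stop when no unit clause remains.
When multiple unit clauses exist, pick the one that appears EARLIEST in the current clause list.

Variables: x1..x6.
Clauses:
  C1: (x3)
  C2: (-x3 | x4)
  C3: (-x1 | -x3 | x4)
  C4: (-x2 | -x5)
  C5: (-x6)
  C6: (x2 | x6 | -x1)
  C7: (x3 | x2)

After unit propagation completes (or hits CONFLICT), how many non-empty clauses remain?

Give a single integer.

unit clause [3] forces x3=T; simplify:
  drop -3 from [-3, 4] -> [4]
  drop -3 from [-1, -3, 4] -> [-1, 4]
  satisfied 2 clause(s); 5 remain; assigned so far: [3]
unit clause [4] forces x4=T; simplify:
  satisfied 2 clause(s); 3 remain; assigned so far: [3, 4]
unit clause [-6] forces x6=F; simplify:
  drop 6 from [2, 6, -1] -> [2, -1]
  satisfied 1 clause(s); 2 remain; assigned so far: [3, 4, 6]

Answer: 2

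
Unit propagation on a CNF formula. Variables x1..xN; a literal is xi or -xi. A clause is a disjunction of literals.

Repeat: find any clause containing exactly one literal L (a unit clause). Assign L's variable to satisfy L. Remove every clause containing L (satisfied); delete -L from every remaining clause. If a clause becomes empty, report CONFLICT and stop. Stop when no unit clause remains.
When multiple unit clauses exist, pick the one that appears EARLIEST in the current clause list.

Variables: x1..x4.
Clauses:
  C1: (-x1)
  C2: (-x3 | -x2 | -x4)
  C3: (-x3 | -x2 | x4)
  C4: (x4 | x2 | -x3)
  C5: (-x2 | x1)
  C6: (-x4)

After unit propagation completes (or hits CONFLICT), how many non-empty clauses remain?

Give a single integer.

unit clause [-1] forces x1=F; simplify:
  drop 1 from [-2, 1] -> [-2]
  satisfied 1 clause(s); 5 remain; assigned so far: [1]
unit clause [-2] forces x2=F; simplify:
  drop 2 from [4, 2, -3] -> [4, -3]
  satisfied 3 clause(s); 2 remain; assigned so far: [1, 2]
unit clause [-4] forces x4=F; simplify:
  drop 4 from [4, -3] -> [-3]
  satisfied 1 clause(s); 1 remain; assigned so far: [1, 2, 4]
unit clause [-3] forces x3=F; simplify:
  satisfied 1 clause(s); 0 remain; assigned so far: [1, 2, 3, 4]

Answer: 0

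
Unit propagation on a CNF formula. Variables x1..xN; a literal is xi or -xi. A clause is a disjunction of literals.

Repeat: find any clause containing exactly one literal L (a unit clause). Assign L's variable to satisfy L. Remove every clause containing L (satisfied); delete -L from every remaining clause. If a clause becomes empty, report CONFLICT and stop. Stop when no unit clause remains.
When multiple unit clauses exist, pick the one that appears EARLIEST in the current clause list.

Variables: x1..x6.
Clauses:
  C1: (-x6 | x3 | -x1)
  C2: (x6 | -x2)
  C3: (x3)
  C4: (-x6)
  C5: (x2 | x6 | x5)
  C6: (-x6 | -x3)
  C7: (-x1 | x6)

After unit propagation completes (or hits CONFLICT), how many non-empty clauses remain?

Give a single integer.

Answer: 0

Derivation:
unit clause [3] forces x3=T; simplify:
  drop -3 from [-6, -3] -> [-6]
  satisfied 2 clause(s); 5 remain; assigned so far: [3]
unit clause [-6] forces x6=F; simplify:
  drop 6 from [6, -2] -> [-2]
  drop 6 from [2, 6, 5] -> [2, 5]
  drop 6 from [-1, 6] -> [-1]
  satisfied 2 clause(s); 3 remain; assigned so far: [3, 6]
unit clause [-2] forces x2=F; simplify:
  drop 2 from [2, 5] -> [5]
  satisfied 1 clause(s); 2 remain; assigned so far: [2, 3, 6]
unit clause [5] forces x5=T; simplify:
  satisfied 1 clause(s); 1 remain; assigned so far: [2, 3, 5, 6]
unit clause [-1] forces x1=F; simplify:
  satisfied 1 clause(s); 0 remain; assigned so far: [1, 2, 3, 5, 6]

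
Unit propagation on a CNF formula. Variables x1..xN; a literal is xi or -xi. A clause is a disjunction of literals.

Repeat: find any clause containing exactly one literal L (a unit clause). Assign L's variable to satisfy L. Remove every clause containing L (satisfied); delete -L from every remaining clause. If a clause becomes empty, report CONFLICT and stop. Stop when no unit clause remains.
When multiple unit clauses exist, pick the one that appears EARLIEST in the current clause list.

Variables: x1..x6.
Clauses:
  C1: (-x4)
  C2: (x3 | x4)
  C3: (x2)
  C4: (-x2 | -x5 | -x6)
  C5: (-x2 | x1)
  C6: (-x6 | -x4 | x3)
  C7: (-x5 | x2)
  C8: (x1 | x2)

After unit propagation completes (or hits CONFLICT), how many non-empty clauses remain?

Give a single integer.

unit clause [-4] forces x4=F; simplify:
  drop 4 from [3, 4] -> [3]
  satisfied 2 clause(s); 6 remain; assigned so far: [4]
unit clause [3] forces x3=T; simplify:
  satisfied 1 clause(s); 5 remain; assigned so far: [3, 4]
unit clause [2] forces x2=T; simplify:
  drop -2 from [-2, -5, -6] -> [-5, -6]
  drop -2 from [-2, 1] -> [1]
  satisfied 3 clause(s); 2 remain; assigned so far: [2, 3, 4]
unit clause [1] forces x1=T; simplify:
  satisfied 1 clause(s); 1 remain; assigned so far: [1, 2, 3, 4]

Answer: 1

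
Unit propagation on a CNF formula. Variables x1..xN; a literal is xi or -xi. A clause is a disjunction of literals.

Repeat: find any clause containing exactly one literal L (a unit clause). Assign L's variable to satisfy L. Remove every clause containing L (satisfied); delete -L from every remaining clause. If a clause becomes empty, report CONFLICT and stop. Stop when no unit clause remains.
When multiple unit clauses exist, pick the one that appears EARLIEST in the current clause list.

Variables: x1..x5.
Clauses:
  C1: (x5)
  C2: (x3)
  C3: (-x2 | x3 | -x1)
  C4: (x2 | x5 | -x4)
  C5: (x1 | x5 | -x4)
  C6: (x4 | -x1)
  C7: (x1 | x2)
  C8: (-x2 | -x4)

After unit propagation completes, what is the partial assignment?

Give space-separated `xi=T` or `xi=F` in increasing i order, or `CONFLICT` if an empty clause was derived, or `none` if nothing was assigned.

unit clause [5] forces x5=T; simplify:
  satisfied 3 clause(s); 5 remain; assigned so far: [5]
unit clause [3] forces x3=T; simplify:
  satisfied 2 clause(s); 3 remain; assigned so far: [3, 5]

Answer: x3=T x5=T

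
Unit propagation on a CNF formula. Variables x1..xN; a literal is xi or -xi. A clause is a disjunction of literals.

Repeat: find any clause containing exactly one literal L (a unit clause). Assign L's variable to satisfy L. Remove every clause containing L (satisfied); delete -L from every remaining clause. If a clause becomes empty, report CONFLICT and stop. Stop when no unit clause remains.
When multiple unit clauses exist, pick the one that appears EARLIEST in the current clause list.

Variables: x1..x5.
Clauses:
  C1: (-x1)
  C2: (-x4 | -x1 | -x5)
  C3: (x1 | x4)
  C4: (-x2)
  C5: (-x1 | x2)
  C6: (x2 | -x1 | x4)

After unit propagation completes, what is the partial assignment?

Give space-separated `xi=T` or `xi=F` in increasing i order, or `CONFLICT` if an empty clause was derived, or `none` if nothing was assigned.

Answer: x1=F x2=F x4=T

Derivation:
unit clause [-1] forces x1=F; simplify:
  drop 1 from [1, 4] -> [4]
  satisfied 4 clause(s); 2 remain; assigned so far: [1]
unit clause [4] forces x4=T; simplify:
  satisfied 1 clause(s); 1 remain; assigned so far: [1, 4]
unit clause [-2] forces x2=F; simplify:
  satisfied 1 clause(s); 0 remain; assigned so far: [1, 2, 4]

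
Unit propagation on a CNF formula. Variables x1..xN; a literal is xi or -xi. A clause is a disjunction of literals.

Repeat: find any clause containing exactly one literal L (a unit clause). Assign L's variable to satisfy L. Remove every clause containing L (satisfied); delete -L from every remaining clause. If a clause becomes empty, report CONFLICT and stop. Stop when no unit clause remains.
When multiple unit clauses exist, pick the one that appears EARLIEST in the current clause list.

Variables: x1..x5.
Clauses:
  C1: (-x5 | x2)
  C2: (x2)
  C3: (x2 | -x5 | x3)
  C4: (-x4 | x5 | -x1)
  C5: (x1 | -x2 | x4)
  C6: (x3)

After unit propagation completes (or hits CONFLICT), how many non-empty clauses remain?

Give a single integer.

Answer: 2

Derivation:
unit clause [2] forces x2=T; simplify:
  drop -2 from [1, -2, 4] -> [1, 4]
  satisfied 3 clause(s); 3 remain; assigned so far: [2]
unit clause [3] forces x3=T; simplify:
  satisfied 1 clause(s); 2 remain; assigned so far: [2, 3]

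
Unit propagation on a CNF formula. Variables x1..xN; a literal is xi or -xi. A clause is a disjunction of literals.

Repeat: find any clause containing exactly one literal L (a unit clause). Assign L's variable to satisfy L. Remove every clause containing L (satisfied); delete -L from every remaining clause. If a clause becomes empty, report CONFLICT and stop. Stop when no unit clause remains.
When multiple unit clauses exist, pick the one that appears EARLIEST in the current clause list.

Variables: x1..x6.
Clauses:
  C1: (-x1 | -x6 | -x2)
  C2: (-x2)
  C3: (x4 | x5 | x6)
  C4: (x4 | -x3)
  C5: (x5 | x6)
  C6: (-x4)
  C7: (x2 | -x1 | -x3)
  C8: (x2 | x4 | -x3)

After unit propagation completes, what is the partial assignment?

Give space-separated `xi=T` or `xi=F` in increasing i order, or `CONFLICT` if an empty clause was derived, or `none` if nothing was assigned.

Answer: x2=F x3=F x4=F

Derivation:
unit clause [-2] forces x2=F; simplify:
  drop 2 from [2, -1, -3] -> [-1, -3]
  drop 2 from [2, 4, -3] -> [4, -3]
  satisfied 2 clause(s); 6 remain; assigned so far: [2]
unit clause [-4] forces x4=F; simplify:
  drop 4 from [4, 5, 6] -> [5, 6]
  drop 4 from [4, -3] -> [-3]
  drop 4 from [4, -3] -> [-3]
  satisfied 1 clause(s); 5 remain; assigned so far: [2, 4]
unit clause [-3] forces x3=F; simplify:
  satisfied 3 clause(s); 2 remain; assigned so far: [2, 3, 4]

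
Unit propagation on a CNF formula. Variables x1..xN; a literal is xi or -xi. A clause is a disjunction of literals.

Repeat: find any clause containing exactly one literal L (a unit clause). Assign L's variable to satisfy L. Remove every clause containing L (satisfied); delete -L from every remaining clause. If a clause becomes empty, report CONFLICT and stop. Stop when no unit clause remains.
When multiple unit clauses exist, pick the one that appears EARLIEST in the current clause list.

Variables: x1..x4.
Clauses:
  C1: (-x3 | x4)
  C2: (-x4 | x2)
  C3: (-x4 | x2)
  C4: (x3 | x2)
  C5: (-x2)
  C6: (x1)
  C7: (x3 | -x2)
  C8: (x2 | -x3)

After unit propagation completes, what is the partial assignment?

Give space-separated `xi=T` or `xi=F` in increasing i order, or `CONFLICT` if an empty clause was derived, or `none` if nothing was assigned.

unit clause [-2] forces x2=F; simplify:
  drop 2 from [-4, 2] -> [-4]
  drop 2 from [-4, 2] -> [-4]
  drop 2 from [3, 2] -> [3]
  drop 2 from [2, -3] -> [-3]
  satisfied 2 clause(s); 6 remain; assigned so far: [2]
unit clause [-4] forces x4=F; simplify:
  drop 4 from [-3, 4] -> [-3]
  satisfied 2 clause(s); 4 remain; assigned so far: [2, 4]
unit clause [-3] forces x3=F; simplify:
  drop 3 from [3] -> [] (empty!)
  satisfied 2 clause(s); 2 remain; assigned so far: [2, 3, 4]
CONFLICT (empty clause)

Answer: CONFLICT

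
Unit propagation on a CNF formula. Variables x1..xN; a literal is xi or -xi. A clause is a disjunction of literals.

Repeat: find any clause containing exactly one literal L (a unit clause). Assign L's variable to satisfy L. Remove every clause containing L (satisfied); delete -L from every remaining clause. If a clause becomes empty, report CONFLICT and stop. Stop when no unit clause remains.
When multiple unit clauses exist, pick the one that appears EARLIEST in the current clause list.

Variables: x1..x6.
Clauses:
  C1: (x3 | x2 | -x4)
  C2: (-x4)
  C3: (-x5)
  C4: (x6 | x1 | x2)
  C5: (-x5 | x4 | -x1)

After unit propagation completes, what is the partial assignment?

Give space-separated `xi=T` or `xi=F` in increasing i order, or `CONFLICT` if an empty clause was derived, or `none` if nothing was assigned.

Answer: x4=F x5=F

Derivation:
unit clause [-4] forces x4=F; simplify:
  drop 4 from [-5, 4, -1] -> [-5, -1]
  satisfied 2 clause(s); 3 remain; assigned so far: [4]
unit clause [-5] forces x5=F; simplify:
  satisfied 2 clause(s); 1 remain; assigned so far: [4, 5]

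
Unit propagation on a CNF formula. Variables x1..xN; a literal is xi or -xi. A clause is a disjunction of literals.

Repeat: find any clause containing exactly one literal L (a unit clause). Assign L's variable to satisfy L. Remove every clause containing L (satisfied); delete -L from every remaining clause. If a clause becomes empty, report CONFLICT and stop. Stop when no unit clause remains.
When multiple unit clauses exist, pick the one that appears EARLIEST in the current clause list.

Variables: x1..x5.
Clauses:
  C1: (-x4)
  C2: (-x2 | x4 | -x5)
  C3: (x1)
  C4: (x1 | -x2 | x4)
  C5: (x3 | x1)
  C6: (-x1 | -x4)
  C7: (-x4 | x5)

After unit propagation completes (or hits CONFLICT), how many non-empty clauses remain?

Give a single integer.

unit clause [-4] forces x4=F; simplify:
  drop 4 from [-2, 4, -5] -> [-2, -5]
  drop 4 from [1, -2, 4] -> [1, -2]
  satisfied 3 clause(s); 4 remain; assigned so far: [4]
unit clause [1] forces x1=T; simplify:
  satisfied 3 clause(s); 1 remain; assigned so far: [1, 4]

Answer: 1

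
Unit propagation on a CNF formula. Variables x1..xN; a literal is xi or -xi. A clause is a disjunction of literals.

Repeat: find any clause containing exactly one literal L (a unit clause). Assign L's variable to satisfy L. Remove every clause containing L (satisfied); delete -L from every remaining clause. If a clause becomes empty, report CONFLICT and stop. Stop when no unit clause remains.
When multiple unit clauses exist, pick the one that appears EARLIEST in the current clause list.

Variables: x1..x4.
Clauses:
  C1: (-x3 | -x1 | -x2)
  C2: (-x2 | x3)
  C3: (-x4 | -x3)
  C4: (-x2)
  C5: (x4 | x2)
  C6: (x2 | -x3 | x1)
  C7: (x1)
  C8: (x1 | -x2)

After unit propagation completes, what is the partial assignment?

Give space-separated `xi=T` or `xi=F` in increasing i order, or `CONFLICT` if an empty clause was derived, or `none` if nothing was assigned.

Answer: x1=T x2=F x3=F x4=T

Derivation:
unit clause [-2] forces x2=F; simplify:
  drop 2 from [4, 2] -> [4]
  drop 2 from [2, -3, 1] -> [-3, 1]
  satisfied 4 clause(s); 4 remain; assigned so far: [2]
unit clause [4] forces x4=T; simplify:
  drop -4 from [-4, -3] -> [-3]
  satisfied 1 clause(s); 3 remain; assigned so far: [2, 4]
unit clause [-3] forces x3=F; simplify:
  satisfied 2 clause(s); 1 remain; assigned so far: [2, 3, 4]
unit clause [1] forces x1=T; simplify:
  satisfied 1 clause(s); 0 remain; assigned so far: [1, 2, 3, 4]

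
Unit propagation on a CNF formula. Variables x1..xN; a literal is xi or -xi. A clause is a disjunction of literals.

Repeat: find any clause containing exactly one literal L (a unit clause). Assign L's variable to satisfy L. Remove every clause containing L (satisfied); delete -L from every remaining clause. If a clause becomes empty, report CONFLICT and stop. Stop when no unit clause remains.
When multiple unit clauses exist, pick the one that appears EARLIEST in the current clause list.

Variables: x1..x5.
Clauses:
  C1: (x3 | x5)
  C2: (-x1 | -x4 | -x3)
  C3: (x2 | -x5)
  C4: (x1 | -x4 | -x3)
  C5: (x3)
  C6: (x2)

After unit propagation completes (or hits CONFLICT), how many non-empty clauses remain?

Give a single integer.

Answer: 2

Derivation:
unit clause [3] forces x3=T; simplify:
  drop -3 from [-1, -4, -3] -> [-1, -4]
  drop -3 from [1, -4, -3] -> [1, -4]
  satisfied 2 clause(s); 4 remain; assigned so far: [3]
unit clause [2] forces x2=T; simplify:
  satisfied 2 clause(s); 2 remain; assigned so far: [2, 3]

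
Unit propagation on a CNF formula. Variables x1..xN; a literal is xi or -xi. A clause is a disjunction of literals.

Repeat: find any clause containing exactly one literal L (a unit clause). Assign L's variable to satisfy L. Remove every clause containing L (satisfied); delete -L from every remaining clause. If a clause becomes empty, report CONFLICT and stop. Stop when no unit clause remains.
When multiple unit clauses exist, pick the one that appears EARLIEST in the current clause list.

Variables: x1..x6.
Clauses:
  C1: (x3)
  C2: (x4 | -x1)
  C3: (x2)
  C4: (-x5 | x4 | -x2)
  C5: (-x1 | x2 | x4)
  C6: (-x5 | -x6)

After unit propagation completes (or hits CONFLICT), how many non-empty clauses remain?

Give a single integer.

unit clause [3] forces x3=T; simplify:
  satisfied 1 clause(s); 5 remain; assigned so far: [3]
unit clause [2] forces x2=T; simplify:
  drop -2 from [-5, 4, -2] -> [-5, 4]
  satisfied 2 clause(s); 3 remain; assigned so far: [2, 3]

Answer: 3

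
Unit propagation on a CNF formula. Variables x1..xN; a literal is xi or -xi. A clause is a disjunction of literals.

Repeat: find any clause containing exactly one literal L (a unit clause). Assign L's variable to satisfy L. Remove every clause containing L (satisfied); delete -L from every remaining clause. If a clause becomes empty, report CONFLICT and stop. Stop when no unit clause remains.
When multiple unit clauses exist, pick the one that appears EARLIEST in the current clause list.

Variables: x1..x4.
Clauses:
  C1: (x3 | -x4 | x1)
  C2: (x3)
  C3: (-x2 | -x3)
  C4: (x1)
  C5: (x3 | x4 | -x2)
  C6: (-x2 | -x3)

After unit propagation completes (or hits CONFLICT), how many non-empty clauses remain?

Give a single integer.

Answer: 0

Derivation:
unit clause [3] forces x3=T; simplify:
  drop -3 from [-2, -3] -> [-2]
  drop -3 from [-2, -3] -> [-2]
  satisfied 3 clause(s); 3 remain; assigned so far: [3]
unit clause [-2] forces x2=F; simplify:
  satisfied 2 clause(s); 1 remain; assigned so far: [2, 3]
unit clause [1] forces x1=T; simplify:
  satisfied 1 clause(s); 0 remain; assigned so far: [1, 2, 3]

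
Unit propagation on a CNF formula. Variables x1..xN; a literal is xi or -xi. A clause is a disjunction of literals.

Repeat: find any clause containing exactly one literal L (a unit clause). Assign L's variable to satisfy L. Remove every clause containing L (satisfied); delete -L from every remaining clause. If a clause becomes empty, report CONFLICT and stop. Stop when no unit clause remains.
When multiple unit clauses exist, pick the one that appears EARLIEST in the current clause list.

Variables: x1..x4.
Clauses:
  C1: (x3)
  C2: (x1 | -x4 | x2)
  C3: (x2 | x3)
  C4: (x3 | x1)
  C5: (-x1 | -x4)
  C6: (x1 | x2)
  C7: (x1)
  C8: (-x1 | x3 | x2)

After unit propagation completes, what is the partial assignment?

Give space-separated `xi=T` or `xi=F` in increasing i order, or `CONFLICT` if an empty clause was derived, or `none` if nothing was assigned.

Answer: x1=T x3=T x4=F

Derivation:
unit clause [3] forces x3=T; simplify:
  satisfied 4 clause(s); 4 remain; assigned so far: [3]
unit clause [1] forces x1=T; simplify:
  drop -1 from [-1, -4] -> [-4]
  satisfied 3 clause(s); 1 remain; assigned so far: [1, 3]
unit clause [-4] forces x4=F; simplify:
  satisfied 1 clause(s); 0 remain; assigned so far: [1, 3, 4]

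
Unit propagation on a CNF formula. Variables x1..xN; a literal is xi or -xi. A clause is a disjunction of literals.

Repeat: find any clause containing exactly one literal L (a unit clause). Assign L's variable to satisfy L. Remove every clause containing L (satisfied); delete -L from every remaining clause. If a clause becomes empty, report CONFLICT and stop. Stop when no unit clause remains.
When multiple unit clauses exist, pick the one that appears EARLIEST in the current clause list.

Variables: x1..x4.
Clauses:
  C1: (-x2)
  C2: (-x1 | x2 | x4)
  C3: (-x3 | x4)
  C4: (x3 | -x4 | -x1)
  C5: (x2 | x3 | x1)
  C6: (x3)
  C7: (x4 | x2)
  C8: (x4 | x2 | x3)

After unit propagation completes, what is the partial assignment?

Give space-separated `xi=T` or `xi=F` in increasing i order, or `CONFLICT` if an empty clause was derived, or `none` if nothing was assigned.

Answer: x2=F x3=T x4=T

Derivation:
unit clause [-2] forces x2=F; simplify:
  drop 2 from [-1, 2, 4] -> [-1, 4]
  drop 2 from [2, 3, 1] -> [3, 1]
  drop 2 from [4, 2] -> [4]
  drop 2 from [4, 2, 3] -> [4, 3]
  satisfied 1 clause(s); 7 remain; assigned so far: [2]
unit clause [3] forces x3=T; simplify:
  drop -3 from [-3, 4] -> [4]
  satisfied 4 clause(s); 3 remain; assigned so far: [2, 3]
unit clause [4] forces x4=T; simplify:
  satisfied 3 clause(s); 0 remain; assigned so far: [2, 3, 4]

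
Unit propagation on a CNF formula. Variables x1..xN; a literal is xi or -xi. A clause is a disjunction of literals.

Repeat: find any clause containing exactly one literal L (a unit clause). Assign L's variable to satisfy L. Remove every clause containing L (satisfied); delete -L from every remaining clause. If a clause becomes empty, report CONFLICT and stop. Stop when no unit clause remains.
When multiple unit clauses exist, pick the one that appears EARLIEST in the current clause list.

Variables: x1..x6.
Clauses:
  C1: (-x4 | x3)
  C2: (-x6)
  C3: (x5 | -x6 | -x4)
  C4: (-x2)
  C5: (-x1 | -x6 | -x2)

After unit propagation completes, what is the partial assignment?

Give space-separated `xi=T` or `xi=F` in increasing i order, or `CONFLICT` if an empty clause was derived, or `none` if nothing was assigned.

Answer: x2=F x6=F

Derivation:
unit clause [-6] forces x6=F; simplify:
  satisfied 3 clause(s); 2 remain; assigned so far: [6]
unit clause [-2] forces x2=F; simplify:
  satisfied 1 clause(s); 1 remain; assigned so far: [2, 6]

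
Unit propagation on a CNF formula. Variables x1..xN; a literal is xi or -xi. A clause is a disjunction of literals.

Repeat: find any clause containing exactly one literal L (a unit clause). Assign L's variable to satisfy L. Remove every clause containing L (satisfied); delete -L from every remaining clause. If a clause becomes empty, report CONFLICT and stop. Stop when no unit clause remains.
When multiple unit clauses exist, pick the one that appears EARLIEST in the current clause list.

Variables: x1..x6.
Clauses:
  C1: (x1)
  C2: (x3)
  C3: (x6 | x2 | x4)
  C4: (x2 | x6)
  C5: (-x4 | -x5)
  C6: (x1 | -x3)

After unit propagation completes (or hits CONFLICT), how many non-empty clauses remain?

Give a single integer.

Answer: 3

Derivation:
unit clause [1] forces x1=T; simplify:
  satisfied 2 clause(s); 4 remain; assigned so far: [1]
unit clause [3] forces x3=T; simplify:
  satisfied 1 clause(s); 3 remain; assigned so far: [1, 3]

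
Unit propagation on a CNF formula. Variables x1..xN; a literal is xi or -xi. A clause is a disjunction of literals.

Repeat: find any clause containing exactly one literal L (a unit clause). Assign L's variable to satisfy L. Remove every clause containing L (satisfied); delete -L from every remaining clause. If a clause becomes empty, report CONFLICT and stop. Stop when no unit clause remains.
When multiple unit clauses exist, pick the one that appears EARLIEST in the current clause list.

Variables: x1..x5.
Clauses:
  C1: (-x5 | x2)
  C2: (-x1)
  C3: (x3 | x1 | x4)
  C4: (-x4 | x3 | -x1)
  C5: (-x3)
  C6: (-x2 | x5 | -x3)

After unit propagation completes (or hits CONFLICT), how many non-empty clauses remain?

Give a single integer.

Answer: 1

Derivation:
unit clause [-1] forces x1=F; simplify:
  drop 1 from [3, 1, 4] -> [3, 4]
  satisfied 2 clause(s); 4 remain; assigned so far: [1]
unit clause [-3] forces x3=F; simplify:
  drop 3 from [3, 4] -> [4]
  satisfied 2 clause(s); 2 remain; assigned so far: [1, 3]
unit clause [4] forces x4=T; simplify:
  satisfied 1 clause(s); 1 remain; assigned so far: [1, 3, 4]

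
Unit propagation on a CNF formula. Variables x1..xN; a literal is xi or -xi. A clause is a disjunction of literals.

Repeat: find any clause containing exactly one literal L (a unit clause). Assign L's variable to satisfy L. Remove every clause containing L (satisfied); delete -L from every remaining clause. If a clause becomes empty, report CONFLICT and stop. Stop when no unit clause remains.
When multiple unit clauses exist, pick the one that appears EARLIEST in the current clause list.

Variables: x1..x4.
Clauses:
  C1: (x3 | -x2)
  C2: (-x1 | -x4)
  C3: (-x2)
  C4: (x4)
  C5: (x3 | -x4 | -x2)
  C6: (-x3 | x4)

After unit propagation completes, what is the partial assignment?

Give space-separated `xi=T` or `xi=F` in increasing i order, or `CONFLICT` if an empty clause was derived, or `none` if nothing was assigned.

Answer: x1=F x2=F x4=T

Derivation:
unit clause [-2] forces x2=F; simplify:
  satisfied 3 clause(s); 3 remain; assigned so far: [2]
unit clause [4] forces x4=T; simplify:
  drop -4 from [-1, -4] -> [-1]
  satisfied 2 clause(s); 1 remain; assigned so far: [2, 4]
unit clause [-1] forces x1=F; simplify:
  satisfied 1 clause(s); 0 remain; assigned so far: [1, 2, 4]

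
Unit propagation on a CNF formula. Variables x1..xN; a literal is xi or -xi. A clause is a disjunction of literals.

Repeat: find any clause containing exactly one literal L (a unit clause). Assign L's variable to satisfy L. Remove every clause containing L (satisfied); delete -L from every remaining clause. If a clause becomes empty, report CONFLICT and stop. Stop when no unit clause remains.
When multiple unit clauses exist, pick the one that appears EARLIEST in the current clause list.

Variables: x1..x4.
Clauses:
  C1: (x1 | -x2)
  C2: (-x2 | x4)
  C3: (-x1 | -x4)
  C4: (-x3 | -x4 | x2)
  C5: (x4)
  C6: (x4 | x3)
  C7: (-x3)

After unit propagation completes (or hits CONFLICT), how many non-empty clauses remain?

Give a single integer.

unit clause [4] forces x4=T; simplify:
  drop -4 from [-1, -4] -> [-1]
  drop -4 from [-3, -4, 2] -> [-3, 2]
  satisfied 3 clause(s); 4 remain; assigned so far: [4]
unit clause [-1] forces x1=F; simplify:
  drop 1 from [1, -2] -> [-2]
  satisfied 1 clause(s); 3 remain; assigned so far: [1, 4]
unit clause [-2] forces x2=F; simplify:
  drop 2 from [-3, 2] -> [-3]
  satisfied 1 clause(s); 2 remain; assigned so far: [1, 2, 4]
unit clause [-3] forces x3=F; simplify:
  satisfied 2 clause(s); 0 remain; assigned so far: [1, 2, 3, 4]

Answer: 0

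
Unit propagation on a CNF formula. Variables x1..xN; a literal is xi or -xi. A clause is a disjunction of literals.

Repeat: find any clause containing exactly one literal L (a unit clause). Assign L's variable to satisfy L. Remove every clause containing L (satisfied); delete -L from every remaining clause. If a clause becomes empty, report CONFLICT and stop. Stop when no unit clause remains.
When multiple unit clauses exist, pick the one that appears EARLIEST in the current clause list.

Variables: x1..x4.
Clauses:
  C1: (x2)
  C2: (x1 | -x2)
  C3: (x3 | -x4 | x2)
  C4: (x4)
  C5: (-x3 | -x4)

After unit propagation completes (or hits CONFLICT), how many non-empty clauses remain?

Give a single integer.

unit clause [2] forces x2=T; simplify:
  drop -2 from [1, -2] -> [1]
  satisfied 2 clause(s); 3 remain; assigned so far: [2]
unit clause [1] forces x1=T; simplify:
  satisfied 1 clause(s); 2 remain; assigned so far: [1, 2]
unit clause [4] forces x4=T; simplify:
  drop -4 from [-3, -4] -> [-3]
  satisfied 1 clause(s); 1 remain; assigned so far: [1, 2, 4]
unit clause [-3] forces x3=F; simplify:
  satisfied 1 clause(s); 0 remain; assigned so far: [1, 2, 3, 4]

Answer: 0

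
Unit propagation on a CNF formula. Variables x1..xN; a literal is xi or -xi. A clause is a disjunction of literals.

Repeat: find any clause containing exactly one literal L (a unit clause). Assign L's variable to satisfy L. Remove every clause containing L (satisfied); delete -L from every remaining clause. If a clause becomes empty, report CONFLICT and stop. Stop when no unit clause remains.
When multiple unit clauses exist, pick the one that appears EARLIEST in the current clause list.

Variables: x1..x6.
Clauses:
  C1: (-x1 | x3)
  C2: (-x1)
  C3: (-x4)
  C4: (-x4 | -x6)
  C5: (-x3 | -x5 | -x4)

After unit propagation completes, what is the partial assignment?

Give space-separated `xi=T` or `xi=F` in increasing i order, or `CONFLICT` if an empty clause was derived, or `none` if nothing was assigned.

unit clause [-1] forces x1=F; simplify:
  satisfied 2 clause(s); 3 remain; assigned so far: [1]
unit clause [-4] forces x4=F; simplify:
  satisfied 3 clause(s); 0 remain; assigned so far: [1, 4]

Answer: x1=F x4=F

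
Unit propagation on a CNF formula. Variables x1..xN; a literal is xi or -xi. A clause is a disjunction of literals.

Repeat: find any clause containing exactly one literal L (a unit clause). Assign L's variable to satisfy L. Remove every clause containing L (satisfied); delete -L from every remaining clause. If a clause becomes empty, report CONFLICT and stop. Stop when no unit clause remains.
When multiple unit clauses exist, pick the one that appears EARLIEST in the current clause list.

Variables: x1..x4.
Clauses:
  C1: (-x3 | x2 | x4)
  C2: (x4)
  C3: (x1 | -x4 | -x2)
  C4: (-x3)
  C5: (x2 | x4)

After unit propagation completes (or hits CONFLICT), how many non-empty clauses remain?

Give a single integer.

unit clause [4] forces x4=T; simplify:
  drop -4 from [1, -4, -2] -> [1, -2]
  satisfied 3 clause(s); 2 remain; assigned so far: [4]
unit clause [-3] forces x3=F; simplify:
  satisfied 1 clause(s); 1 remain; assigned so far: [3, 4]

Answer: 1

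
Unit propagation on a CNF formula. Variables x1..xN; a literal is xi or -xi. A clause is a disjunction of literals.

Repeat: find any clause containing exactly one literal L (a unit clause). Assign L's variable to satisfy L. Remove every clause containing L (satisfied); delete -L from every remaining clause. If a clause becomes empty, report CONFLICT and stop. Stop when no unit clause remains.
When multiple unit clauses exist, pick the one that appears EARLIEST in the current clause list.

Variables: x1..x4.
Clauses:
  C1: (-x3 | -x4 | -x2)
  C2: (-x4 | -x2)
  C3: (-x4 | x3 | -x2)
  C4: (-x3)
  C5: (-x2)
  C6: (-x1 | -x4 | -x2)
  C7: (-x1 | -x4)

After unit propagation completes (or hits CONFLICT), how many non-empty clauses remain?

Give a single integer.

Answer: 1

Derivation:
unit clause [-3] forces x3=F; simplify:
  drop 3 from [-4, 3, -2] -> [-4, -2]
  satisfied 2 clause(s); 5 remain; assigned so far: [3]
unit clause [-2] forces x2=F; simplify:
  satisfied 4 clause(s); 1 remain; assigned so far: [2, 3]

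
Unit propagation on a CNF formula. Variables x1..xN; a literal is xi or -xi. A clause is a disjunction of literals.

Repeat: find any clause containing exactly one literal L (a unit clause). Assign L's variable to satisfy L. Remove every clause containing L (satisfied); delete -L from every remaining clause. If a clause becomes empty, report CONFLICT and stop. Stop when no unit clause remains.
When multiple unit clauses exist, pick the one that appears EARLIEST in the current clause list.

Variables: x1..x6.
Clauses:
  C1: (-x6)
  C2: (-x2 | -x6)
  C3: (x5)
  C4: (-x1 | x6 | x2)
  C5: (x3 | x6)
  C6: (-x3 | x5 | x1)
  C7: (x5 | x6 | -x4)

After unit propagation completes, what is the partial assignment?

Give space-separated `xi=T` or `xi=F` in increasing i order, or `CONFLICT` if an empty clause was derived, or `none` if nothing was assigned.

Answer: x3=T x5=T x6=F

Derivation:
unit clause [-6] forces x6=F; simplify:
  drop 6 from [-1, 6, 2] -> [-1, 2]
  drop 6 from [3, 6] -> [3]
  drop 6 from [5, 6, -4] -> [5, -4]
  satisfied 2 clause(s); 5 remain; assigned so far: [6]
unit clause [5] forces x5=T; simplify:
  satisfied 3 clause(s); 2 remain; assigned so far: [5, 6]
unit clause [3] forces x3=T; simplify:
  satisfied 1 clause(s); 1 remain; assigned so far: [3, 5, 6]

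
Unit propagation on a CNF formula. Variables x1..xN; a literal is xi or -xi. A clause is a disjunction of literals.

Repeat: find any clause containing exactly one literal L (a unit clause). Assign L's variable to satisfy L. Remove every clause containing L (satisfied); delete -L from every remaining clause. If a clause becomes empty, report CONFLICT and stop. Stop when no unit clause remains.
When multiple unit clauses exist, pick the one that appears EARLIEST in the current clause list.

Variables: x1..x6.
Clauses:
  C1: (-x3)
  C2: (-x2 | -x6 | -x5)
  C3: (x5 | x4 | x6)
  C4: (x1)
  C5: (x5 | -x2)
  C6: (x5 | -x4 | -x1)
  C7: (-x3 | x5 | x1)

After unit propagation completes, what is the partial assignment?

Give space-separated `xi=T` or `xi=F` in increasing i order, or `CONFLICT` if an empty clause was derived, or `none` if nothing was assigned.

Answer: x1=T x3=F

Derivation:
unit clause [-3] forces x3=F; simplify:
  satisfied 2 clause(s); 5 remain; assigned so far: [3]
unit clause [1] forces x1=T; simplify:
  drop -1 from [5, -4, -1] -> [5, -4]
  satisfied 1 clause(s); 4 remain; assigned so far: [1, 3]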